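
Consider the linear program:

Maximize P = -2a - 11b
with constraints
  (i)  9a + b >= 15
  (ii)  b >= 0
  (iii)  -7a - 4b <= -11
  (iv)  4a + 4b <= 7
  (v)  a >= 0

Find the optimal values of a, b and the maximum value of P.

a = 5/3, b = 0, maximum P = -10/3

Corner points and P = -2a - 11b:
  (5/3, 0) → P = -10/3
  (53/32, 3/32) → P = -139/32
  (7/4, 0) → P = -7/2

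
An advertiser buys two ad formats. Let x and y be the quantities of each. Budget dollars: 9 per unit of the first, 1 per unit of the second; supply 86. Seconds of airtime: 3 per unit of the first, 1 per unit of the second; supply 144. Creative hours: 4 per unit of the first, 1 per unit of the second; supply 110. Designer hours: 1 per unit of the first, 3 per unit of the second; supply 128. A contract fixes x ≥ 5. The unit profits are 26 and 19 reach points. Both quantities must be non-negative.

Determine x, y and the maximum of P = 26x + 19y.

x = 5, y = 41, maximum P = 909

Feasible corners and P = 26x + 19y:
  (86/9, 0) → P = 2236/9
  (5, 0) → P = 130
  (5, 41) → P = 909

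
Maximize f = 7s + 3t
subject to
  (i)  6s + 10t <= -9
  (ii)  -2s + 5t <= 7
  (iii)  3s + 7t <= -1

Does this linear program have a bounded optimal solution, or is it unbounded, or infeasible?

unbounded

From the feasible point (-23/10, 12/25), moving in the direction (10, -6) keeps every constraint satisfied while f increases without bound.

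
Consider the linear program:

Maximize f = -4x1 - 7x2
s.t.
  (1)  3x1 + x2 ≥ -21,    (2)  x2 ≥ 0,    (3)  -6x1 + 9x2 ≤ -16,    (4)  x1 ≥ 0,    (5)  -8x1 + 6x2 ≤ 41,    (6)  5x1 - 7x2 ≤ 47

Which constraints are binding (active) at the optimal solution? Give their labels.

Corner points and f = -4x1 - 7x2:
  (8/3, 0) → f = -32/3
  (47/5, 0) → f = -188/5
  (311/3, 202/3) → f = -886

The maximum is at (8/3, 0). Substituting into each constraint, equality holds for (2) and (3); the remaining constraints have slack.

(2) and (3)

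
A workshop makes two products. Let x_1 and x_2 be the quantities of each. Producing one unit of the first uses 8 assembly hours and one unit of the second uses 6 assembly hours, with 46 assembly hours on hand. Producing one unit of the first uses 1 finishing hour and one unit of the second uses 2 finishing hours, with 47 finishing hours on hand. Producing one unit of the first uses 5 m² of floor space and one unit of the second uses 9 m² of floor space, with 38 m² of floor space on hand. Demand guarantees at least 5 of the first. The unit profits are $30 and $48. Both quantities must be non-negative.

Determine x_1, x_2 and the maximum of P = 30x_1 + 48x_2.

Vertices and P = 30x_1 + 48x_2:
  (23/4, 0) → P = 345/2
  (5, 0) → P = 150
  (5, 1) → P = 198

The optimum lies where 8x_1 + 6x_2 = 46 and x_1 = 5.
Solving simultaneously gives x_1 = 5, x_2 = 1.

x_1 = 5, x_2 = 1, maximum P = 198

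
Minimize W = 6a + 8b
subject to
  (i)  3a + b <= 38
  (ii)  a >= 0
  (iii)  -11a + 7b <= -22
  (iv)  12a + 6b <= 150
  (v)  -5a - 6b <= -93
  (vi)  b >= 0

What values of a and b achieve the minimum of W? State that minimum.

a = 57/7, b = 61/7, minimum W = 830/7

Extreme points and W = 6a + 8b:
  (197/25, 231/25) → W = 606/5
  (783/101, 913/101) → W = 12002/101
  (57/7, 61/7) → W = 830/7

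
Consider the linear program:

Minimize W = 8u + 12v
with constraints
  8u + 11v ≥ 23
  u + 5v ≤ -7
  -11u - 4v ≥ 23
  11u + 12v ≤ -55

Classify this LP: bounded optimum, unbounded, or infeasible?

infeasible

The boundaries 8u + 11v = 23 and 11u + 12v = -55 meet at (-881/25, 693/25), but that point violates u + 5v ≤ -7. Every candidate vertex is excluded by some other constraint, so the feasible region is empty.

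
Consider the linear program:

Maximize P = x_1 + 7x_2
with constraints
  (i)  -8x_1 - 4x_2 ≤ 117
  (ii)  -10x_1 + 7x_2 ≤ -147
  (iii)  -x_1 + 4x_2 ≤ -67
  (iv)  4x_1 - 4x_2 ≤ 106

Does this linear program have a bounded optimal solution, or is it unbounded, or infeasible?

bounded optimum

Vertices and P = x_1 + 7x_2:
  (-77/32, -391/16) → P = -5551/32
  (-11/12, -329/12) → P = -1157/6
  (119/33, -523/33) → P = -322/3
  (13, -27/2) → P = -163/2
The feasible region has finitely many vertices and no improving ray; the maximum is -163/2 at (13, -27/2).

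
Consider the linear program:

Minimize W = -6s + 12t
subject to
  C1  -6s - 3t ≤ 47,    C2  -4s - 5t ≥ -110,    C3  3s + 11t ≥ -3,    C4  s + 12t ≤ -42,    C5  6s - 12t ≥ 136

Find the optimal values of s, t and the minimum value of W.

Corner points and W = -6s + 12t:
  (1225/29, -342/29) → W = -11454/29
  (1530/43, -278/43) → W = -12516/43
  (426/25, -123/25) → W = -4032/25

The optimum lies where -4s - 5t = -110 and 3s + 11t = -3.
Solving simultaneously gives s = 1225/29, t = -342/29.

s = 1225/29, t = -342/29, minimum W = -11454/29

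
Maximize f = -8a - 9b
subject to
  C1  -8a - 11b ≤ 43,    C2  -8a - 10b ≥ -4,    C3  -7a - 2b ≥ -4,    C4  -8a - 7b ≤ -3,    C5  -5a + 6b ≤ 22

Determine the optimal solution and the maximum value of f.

a = 2/3, b = -1/3, maximum f = -7/3

Vertices and f = -8a - 9b:
  (16/27, -2/27) → f = -110/27
  (1/12, 1/3) → f = -11/3
  (2/3, -1/3) → f = -7/3

At the optimal vertex, -7a - 2b = -4 and -8a - 7b = -3.
Solving simultaneously gives a = 2/3, b = -1/3.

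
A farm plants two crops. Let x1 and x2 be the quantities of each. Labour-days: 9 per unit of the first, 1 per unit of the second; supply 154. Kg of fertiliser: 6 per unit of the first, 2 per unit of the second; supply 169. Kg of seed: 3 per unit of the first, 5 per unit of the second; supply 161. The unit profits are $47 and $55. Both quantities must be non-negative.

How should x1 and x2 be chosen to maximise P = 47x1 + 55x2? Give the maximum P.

x1 = 29/2, x2 = 47/2, maximum P = 1974

Vertices and P = 47x1 + 55x2:
  (0, 0) → P = 0
  (0, 161/5) → P = 1771
  (154/9, 0) → P = 7238/9
  (29/2, 47/2) → P = 1974

The optimum lies where 9x1 + x2 = 154 and 3x1 + 5x2 = 161.
Solving simultaneously gives x1 = 29/2, x2 = 47/2.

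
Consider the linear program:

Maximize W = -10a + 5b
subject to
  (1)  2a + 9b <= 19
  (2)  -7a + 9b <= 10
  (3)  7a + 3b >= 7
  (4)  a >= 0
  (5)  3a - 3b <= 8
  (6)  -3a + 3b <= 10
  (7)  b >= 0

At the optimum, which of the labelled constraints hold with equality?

(2) and (3)

Extreme points and W = -10a + 5b:
  (1, 17/9) → W = -5/9
  (43/11, 41/33) → W = -1085/33
  (11/28, 17/12) → W = 265/84
  (1, 0) → W = -10
  (8/3, 0) → W = -80/3

The maximum is at (11/28, 17/12). Substituting into each constraint, equality holds for (2) and (3); the remaining constraints have slack.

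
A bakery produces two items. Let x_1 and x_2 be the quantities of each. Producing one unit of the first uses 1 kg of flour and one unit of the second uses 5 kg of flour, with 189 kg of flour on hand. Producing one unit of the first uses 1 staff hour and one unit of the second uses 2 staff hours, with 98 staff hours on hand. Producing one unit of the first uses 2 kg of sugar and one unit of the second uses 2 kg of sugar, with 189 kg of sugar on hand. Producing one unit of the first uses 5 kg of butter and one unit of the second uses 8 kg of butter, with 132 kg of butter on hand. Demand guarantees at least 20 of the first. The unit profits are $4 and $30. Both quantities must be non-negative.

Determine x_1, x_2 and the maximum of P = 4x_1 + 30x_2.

x_1 = 20, x_2 = 4, maximum P = 200

Vertices and P = 4x_1 + 30x_2:
  (132/5, 0) → P = 528/5
  (20, 0) → P = 80
  (20, 4) → P = 200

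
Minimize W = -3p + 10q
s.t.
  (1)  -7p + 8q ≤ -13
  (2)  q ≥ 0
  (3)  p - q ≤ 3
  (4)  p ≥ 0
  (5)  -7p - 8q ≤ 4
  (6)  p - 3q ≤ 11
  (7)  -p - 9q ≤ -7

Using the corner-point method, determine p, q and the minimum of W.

Vertices and W = -3p + 10q:
  (11, 8) → W = 47
  (173/71, 36/71) → W = -159/71
  (17/5, 2/5) → W = -31/5

p = 17/5, q = 2/5, minimum W = -31/5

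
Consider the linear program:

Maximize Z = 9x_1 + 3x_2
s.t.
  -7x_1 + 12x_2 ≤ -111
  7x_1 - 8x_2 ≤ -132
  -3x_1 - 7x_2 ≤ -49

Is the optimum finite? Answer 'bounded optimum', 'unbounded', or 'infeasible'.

infeasible

The boundaries -7x_1 + 12x_2 = -111 and 7x_1 - 8x_2 = -132 meet at (-618/7, -243/4), but that point violates -3x_1 - 7x_2 ≤ -49. Every candidate vertex is excluded by some other constraint, so the feasible region is empty.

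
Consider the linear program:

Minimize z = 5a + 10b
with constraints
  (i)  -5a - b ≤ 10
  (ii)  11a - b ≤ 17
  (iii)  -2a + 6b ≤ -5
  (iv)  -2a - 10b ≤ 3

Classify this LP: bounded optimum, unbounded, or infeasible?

bounded optimum

Extreme points and z = 5a + 10b:
  (97/64, -21/64) → z = 275/64
  (167/112, -67/112) → z = 165/112
  (1, -1/2) → z = 0
The feasible region has finitely many vertices and no improving ray; the minimum is 0 at (1, -1/2).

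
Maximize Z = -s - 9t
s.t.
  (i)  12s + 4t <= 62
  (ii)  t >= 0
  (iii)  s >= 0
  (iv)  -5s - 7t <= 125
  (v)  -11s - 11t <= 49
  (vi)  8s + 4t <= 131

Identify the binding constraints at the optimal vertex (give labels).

Extreme points and Z = -s - 9t:
  (31/6, 0) → Z = -31/6
  (0, 31/2) → Z = -279/2
  (0, 0) → Z = 0

The maximum is at (0, 0). Substituting into each constraint, equality holds for (ii) and (iii); the remaining constraints have slack.

(ii) and (iii)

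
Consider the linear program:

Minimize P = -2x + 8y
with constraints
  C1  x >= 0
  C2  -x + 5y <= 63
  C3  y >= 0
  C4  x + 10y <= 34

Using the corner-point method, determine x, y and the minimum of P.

Extreme points and P = -2x + 8y:
  (0, 0) → P = 0
  (0, 17/5) → P = 136/5
  (34, 0) → P = -68

The optimum lies where y = 0 and x + 10y = 34.
Solving simultaneously gives x = 34, y = 0.

x = 34, y = 0, minimum P = -68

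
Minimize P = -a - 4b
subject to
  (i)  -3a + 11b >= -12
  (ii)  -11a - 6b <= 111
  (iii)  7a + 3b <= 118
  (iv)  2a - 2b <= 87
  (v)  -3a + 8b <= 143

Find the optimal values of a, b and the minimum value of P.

a = 103/13, b = 271/13, minimum P = -1187/13

Extreme points and P = -a - 4b:
  (-1149/139, -465/139) → P = 3009/139
  (667/43, 135/43) → P = -1207/43
  (-873/53, 620/53) → P = -1607/53
  (103/13, 271/13) → P = -1187/13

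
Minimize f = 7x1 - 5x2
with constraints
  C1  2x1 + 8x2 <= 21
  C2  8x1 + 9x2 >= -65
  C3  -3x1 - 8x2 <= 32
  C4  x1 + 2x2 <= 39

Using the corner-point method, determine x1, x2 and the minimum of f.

x1 = -709/46, x2 = 149/23, minimum f = -6453/46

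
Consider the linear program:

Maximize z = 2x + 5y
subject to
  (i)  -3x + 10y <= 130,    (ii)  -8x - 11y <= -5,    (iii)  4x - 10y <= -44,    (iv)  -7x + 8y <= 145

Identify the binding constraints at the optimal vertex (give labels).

Vertices and z = 2x + 5y:
  (86, 194/5) → z = 366
  (-205/23, 475/46) → z = 1555/46
  (-7/2, 3) → z = 8
  (-1555/141, 1195/141) → z = 955/47

The maximum is at (86, 194/5). Substituting into each constraint, equality holds for (i) and (iii); the remaining constraints have slack.

(i) and (iii)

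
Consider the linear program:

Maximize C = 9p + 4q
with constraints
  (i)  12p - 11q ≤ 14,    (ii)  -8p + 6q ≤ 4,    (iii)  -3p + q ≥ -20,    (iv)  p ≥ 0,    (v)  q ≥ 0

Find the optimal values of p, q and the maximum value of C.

Vertices and C = 9p + 4q:
  (206/21, 66/7) → C = 126
  (7/6, 0) → C = 21/2
  (62/5, 86/5) → C = 902/5
  (0, 2/3) → C = 8/3
  (0, 0) → C = 0

p = 62/5, q = 86/5, maximum C = 902/5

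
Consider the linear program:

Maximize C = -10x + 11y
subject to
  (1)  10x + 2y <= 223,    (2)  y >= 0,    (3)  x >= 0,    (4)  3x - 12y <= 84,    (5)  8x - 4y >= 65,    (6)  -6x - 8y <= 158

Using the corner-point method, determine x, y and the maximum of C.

Corner points and C = -10x + 11y:
  (223/10, 0) → C = -223
  (73/4, 81/4) → C = 161/4
  (65/8, 0) → C = -325/4

The optimum lies where 10x + 2y = 223 and 8x - 4y = 65.
Solving simultaneously gives x = 73/4, y = 81/4.

x = 73/4, y = 81/4, maximum C = 161/4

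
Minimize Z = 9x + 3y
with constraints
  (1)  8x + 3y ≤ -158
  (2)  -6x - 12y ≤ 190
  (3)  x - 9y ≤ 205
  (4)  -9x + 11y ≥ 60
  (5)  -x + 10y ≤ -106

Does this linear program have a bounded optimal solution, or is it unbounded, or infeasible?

The boundaries 8x + 3y = -158 and -6x - 12y = 190 meet at (-17, -22/3), but that point violates -x + 10y ≤ -106. Every candidate vertex is excluded by some other constraint, so the feasible region is empty.

infeasible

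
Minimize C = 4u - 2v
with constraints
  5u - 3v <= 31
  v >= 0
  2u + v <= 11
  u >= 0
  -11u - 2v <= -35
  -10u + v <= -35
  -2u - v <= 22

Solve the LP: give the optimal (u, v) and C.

u = 23/6, v = 10/3, minimum C = 26/3

Vertices and C = 4u - 2v:
  (11/2, 0) → C = 22
  (7/2, 0) → C = 14
  (23/6, 10/3) → C = 26/3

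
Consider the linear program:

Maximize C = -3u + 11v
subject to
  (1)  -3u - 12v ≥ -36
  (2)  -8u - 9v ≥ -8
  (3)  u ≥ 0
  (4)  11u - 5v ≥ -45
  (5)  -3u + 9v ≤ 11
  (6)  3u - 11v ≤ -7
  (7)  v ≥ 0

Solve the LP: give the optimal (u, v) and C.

u = 0, v = 8/9, maximum C = 88/9

The optimum lies where -8u - 9v = -8 and u = 0.
Solving simultaneously gives u = 0, v = 8/9.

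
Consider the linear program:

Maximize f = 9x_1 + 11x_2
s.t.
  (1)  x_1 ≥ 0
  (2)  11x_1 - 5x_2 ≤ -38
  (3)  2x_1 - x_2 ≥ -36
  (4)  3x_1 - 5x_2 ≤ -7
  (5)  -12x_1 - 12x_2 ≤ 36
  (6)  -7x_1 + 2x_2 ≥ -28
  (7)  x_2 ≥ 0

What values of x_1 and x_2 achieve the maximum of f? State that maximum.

x_1 = 100/3, x_2 = 308/3, maximum f = 4288/3

Corner points and f = 9x_1 + 11x_2:
  (0, 38/5) → f = 418/5
  (0, 36) → f = 396
  (216/13, 574/13) → f = 8258/13
  (100/3, 308/3) → f = 4288/3

The binding constraints are 2x_1 - x_2 = -36 and -7x_1 + 2x_2 = -28.
Solving simultaneously gives x_1 = 100/3, x_2 = 308/3.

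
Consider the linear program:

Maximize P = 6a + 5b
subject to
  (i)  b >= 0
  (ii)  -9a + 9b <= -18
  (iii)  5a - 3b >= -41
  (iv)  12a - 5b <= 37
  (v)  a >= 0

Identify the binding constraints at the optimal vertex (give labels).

Feasible corners and P = 6a + 5b:
  (2, 0) → P = 12
  (37/12, 0) → P = 37/2
  (27/7, 13/7) → P = 227/7

The maximum is at (27/7, 13/7). Substituting into each constraint, equality holds for (ii) and (iv); the remaining constraints have slack.

(ii) and (iv)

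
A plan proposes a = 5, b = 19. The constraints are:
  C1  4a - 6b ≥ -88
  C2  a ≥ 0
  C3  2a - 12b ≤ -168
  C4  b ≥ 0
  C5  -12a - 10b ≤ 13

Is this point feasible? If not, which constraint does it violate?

Constraint C1: 4a - 6b = -94, which is not ≥ -88. All other constraints are satisfied.

not feasible — violates C1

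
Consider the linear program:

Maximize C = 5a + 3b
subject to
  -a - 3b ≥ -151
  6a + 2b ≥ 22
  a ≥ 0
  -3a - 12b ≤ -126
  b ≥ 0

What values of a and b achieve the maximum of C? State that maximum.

a = 151, b = 0, maximum C = 755

Corner points and C = 5a + 3b:
  (0, 151/3) → C = 151
  (151, 0) → C = 755
  (0, 11) → C = 33
  (2/11, 115/11) → C = 355/11
  (42, 0) → C = 210

The binding constraints are -a - 3b = -151 and b = 0.
Solving simultaneously gives a = 151, b = 0.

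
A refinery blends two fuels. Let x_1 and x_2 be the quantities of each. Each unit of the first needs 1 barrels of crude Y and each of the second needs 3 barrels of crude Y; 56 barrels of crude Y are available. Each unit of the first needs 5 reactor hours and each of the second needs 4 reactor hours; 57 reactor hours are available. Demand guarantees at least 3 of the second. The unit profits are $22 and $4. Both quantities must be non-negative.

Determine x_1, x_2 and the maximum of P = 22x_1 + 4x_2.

x_1 = 9, x_2 = 3, maximum P = 210

Corner points and P = 22x_1 + 4x_2:
  (0, 57/4) → P = 57
  (0, 3) → P = 12
  (9, 3) → P = 210

The binding constraints are 5x_1 + 4x_2 = 57 and x_2 = 3.
Solving simultaneously gives x_1 = 9, x_2 = 3.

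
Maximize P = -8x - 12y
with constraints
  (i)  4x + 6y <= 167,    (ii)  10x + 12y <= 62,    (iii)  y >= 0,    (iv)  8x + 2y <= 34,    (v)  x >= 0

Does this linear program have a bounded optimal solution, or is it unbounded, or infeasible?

Vertices and P = -8x - 12y:
  (71/19, 39/19) → P = -1036/19
  (0, 31/6) → P = -62
  (17/4, 0) → P = -34
  (0, 0) → P = 0
The feasible region has finitely many vertices and no improving ray; the maximum is 0 at (0, 0).

bounded optimum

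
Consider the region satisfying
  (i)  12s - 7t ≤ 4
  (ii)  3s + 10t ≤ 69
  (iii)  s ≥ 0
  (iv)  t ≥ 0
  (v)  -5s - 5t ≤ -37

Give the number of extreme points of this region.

Intersecting each pair of boundary lines and keeping only the points that satisfy every inequality leaves:
  (523/141, 272/47)
  (279/95, 424/95)
  (5/7, 234/35)

3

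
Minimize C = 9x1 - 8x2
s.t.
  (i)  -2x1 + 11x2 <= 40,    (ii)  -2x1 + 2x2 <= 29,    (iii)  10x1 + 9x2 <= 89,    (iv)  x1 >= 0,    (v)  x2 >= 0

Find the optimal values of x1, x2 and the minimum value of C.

Extreme points and C = 9x1 - 8x2:
  (619/128, 289/64) → C = 947/128
  (0, 40/11) → C = -320/11
  (89/10, 0) → C = 801/10
  (0, 0) → C = 0

The binding constraints are -2x1 + 11x2 = 40 and x1 = 0.
Solving simultaneously gives x1 = 0, x2 = 40/11.

x1 = 0, x2 = 40/11, minimum C = -320/11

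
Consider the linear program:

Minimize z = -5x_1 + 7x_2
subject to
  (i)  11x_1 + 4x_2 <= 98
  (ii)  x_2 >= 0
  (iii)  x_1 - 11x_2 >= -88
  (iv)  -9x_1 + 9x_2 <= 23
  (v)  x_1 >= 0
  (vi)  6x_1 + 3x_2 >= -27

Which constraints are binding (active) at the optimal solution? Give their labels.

Feasible corners and z = -5x_1 + 7x_2:
  (98/11, 0) → z = -490/11
  (158/27, 227/27) → z = 799/27
  (0, 0) → z = 0
  (0, 23/9) → z = 161/9

The minimum is at (98/11, 0). Substituting into each constraint, equality holds for (i) and (ii); the remaining constraints have slack.

(i) and (ii)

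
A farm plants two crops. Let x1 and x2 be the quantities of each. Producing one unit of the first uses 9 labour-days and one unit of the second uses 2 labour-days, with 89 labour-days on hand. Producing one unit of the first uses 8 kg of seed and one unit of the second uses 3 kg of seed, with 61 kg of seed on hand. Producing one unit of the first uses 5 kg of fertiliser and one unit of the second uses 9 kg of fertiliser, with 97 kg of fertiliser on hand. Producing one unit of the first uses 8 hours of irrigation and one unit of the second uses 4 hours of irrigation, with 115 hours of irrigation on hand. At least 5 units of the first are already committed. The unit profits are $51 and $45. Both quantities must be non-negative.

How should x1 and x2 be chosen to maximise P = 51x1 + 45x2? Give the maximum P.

x1 = 5, x2 = 7, maximum P = 570

Corner points and P = 51x1 + 45x2:
  (61/8, 0) → P = 3111/8
  (5, 0) → P = 255
  (5, 7) → P = 570

The optimum lies where 8x1 + 3x2 = 61 and x1 = 5.
Solving simultaneously gives x1 = 5, x2 = 7.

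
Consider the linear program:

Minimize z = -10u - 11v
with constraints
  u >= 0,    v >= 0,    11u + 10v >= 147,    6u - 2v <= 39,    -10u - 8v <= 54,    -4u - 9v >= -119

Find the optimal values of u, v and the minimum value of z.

u = 19/2, v = 9, minimum z = -194

Extreme points and z = -10u - 11v:
  (342/41, 453/82) → z = -11823/82
  (133/59, 721/59) → z = -9261/59
  (19/2, 9) → z = -194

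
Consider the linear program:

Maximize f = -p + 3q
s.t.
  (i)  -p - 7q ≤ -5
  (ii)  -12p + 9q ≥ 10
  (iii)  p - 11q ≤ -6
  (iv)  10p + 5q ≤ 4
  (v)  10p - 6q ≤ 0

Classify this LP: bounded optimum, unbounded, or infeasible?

From the feasible point (-25/93, 70/93), moving in the direction (-5, 10) keeps every constraint satisfied while f increases without bound.

unbounded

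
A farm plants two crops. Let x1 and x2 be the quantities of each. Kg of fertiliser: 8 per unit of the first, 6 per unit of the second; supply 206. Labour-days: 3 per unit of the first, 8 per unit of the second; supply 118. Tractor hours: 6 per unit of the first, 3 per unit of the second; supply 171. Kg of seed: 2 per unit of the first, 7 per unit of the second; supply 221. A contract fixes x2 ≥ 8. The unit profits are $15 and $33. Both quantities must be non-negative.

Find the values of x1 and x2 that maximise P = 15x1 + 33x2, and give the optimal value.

x1 = 18, x2 = 8, maximum P = 534

The binding constraints are 3x1 + 8x2 = 118 and x2 = 8.
Solving simultaneously gives x1 = 18, x2 = 8.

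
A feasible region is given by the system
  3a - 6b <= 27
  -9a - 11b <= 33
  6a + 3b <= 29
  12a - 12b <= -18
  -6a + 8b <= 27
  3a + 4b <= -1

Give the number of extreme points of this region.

4

Intersecting each pair of boundary lines and keeping only the points that satisfy every inequality leaves:
  (-99/40, -39/40)
  (-187/46, 15/46)
  (-1, 1/2)
  (-29/12, 25/16)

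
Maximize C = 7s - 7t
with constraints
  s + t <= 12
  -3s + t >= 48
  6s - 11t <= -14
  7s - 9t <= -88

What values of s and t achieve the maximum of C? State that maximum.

s = -86/5, t = -18/5, maximum C = -476/5

Corner points and C = 7s - 7t:
  (-9, 21) → C = -210
  (-86/5, -18/5) → C = -476/5
  (-842/23, -430/23) → C = -2884/23
The feasible region is unbounded (it extends along (-1, 1), (-11, -6)), but C strictly decreases along every unbounded feasible direction, so there is no improving ray and the maximum is attained at a vertex.

The optimum lies where -3s + t = 48 and 7s - 9t = -88.
Solving simultaneously gives s = -86/5, t = -18/5.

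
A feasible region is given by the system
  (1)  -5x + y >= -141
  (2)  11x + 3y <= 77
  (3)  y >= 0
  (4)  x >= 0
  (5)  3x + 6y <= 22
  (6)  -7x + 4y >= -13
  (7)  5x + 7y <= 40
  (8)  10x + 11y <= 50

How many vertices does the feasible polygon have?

5

Of the 28 pairwise boundary intersections, those satisfying every inequality are:
  (0, 0)
  (13/7, 0)
  (0, 11/3)
  (58/27, 70/27)
  (343/117, 220/117)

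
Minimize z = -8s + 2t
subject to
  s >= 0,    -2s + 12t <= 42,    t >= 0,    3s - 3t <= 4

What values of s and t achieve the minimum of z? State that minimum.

Corner points and z = -8s + 2t:
  (0, 7/2) → z = 7
  (0, 0) → z = 0
  (29/5, 67/15) → z = -562/15
  (4/3, 0) → z = -32/3

s = 29/5, t = 67/15, minimum z = -562/15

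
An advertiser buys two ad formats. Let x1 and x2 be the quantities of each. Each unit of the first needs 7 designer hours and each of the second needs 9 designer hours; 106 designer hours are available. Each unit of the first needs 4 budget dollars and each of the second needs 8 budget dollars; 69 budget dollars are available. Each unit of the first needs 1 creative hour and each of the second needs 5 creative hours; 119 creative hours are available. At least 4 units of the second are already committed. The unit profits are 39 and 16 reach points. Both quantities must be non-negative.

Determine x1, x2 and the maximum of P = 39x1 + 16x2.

x1 = 37/4, x2 = 4, maximum P = 1699/4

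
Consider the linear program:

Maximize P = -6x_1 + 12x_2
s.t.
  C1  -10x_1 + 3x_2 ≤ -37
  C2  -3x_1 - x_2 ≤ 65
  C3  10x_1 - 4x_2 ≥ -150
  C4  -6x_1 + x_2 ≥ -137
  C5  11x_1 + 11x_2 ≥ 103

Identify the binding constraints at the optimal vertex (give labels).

C1 and C4

Extreme points and P = -6x_1 + 12x_2:
  (187/4, 287/2) → P = 2883/2
  (716/143, 623/143) → P = 3180/143
  (230/11, -127/11) → P = -264

The maximum is at (187/4, 287/2). Substituting into each constraint, equality holds for C1 and C4; the remaining constraints have slack.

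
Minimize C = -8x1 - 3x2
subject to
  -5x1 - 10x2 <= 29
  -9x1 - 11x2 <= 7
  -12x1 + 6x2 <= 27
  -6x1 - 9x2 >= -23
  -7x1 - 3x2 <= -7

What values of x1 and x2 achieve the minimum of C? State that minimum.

Extreme points and C = -8x1 - 3x2:
  (249/35, -226/35) → C = -1314/35
  (491/15, -289/15) → C = -3061/15
  (49/25, -56/25) → C = -224/25
  (-2/15, 119/45) → C = -103/15

x1 = 491/15, x2 = -289/15, minimum C = -3061/15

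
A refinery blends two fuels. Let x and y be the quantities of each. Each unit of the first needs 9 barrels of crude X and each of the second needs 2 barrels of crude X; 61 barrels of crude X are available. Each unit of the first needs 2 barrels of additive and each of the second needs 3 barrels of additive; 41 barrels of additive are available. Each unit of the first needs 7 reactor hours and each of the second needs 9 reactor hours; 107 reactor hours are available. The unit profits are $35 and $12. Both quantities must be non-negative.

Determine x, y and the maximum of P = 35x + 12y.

x = 5, y = 8, maximum P = 271

Feasible corners and P = 35x + 12y:
  (0, 0) → P = 0
  (0, 107/9) → P = 428/3
  (61/9, 0) → P = 2135/9
  (5, 8) → P = 271

The optimum lies where 9x + 2y = 61 and 7x + 9y = 107.
Solving simultaneously gives x = 5, y = 8.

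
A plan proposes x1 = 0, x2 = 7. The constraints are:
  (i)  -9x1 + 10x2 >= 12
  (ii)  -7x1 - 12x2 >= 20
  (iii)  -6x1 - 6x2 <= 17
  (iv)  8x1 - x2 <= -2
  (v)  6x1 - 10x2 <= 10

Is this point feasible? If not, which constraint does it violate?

Constraint (ii): -7x1 - 12x2 = -84, which is not ≥ 20. All other constraints are satisfied.

not feasible — violates (ii)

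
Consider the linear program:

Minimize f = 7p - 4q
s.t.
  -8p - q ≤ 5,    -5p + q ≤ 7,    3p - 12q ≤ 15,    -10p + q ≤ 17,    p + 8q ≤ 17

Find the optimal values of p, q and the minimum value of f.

Feasible corners and f = 7p - 4q:
  (-5/11, -15/11) → f = 25/11
  (-19/21, 47/21) → f = -107/7
  (9, 1) → f = 59

p = -19/21, q = 47/21, minimum f = -107/7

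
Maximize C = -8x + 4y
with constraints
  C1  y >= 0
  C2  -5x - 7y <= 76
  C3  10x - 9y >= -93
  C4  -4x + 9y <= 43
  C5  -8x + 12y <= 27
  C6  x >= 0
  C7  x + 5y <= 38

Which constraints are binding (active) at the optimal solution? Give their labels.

Extreme points and C = -8x + 4y:
  (0, 0) → C = 0
  (38, 0) → C = -304
  (0, 9/4) → C = 9
  (321/52, 331/52) → C = -311/13

The maximum is at (0, 9/4). Substituting into each constraint, equality holds for C5 and C6; the remaining constraints have slack.

C5 and C6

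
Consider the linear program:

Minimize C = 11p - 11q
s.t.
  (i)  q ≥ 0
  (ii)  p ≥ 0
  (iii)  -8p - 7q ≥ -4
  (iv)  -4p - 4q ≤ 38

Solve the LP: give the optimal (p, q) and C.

The optimum lies where p = 0 and -8p - 7q = -4.
Solving simultaneously gives p = 0, q = 4/7.

p = 0, q = 4/7, minimum C = -44/7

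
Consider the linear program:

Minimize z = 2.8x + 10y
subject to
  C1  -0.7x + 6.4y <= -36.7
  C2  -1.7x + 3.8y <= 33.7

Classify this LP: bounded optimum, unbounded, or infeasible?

unbounded

From the feasible point (-5919/137, -1433/137), moving in the direction (-3.8, -1.7) keeps every constraint satisfied while z decreases without bound.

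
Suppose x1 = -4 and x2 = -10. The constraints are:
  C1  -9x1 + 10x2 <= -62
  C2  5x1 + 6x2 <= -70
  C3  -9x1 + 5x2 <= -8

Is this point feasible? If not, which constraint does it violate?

C1: -64 ≤ -62 ✓
C2: -80 ≤ -70 ✓
C3: -14 ≤ -8 ✓

feasible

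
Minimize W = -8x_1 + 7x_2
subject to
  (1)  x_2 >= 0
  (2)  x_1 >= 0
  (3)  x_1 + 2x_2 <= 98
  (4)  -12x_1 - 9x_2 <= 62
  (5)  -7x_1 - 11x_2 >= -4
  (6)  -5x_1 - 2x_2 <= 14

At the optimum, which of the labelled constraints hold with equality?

Feasible corners and W = -8x_1 + 7x_2:
  (0, 0) → W = 0
  (4/7, 0) → W = -32/7
  (0, 4/11) → W = 28/11

The minimum is at (4/7, 0). Substituting into each constraint, equality holds for (1) and (5); the remaining constraints have slack.

(1) and (5)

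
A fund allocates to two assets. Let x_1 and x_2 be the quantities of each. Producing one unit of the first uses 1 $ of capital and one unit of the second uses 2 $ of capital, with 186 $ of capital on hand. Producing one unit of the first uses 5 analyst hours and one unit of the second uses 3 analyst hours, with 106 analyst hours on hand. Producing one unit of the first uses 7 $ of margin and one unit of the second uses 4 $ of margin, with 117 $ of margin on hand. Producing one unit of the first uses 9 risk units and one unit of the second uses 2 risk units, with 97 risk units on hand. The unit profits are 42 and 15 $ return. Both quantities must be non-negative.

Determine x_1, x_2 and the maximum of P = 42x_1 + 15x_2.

x_1 = 7, x_2 = 17, maximum P = 549

Feasible corners and P = 42x_1 + 15x_2:
  (0, 0) → P = 0
  (0, 117/4) → P = 1755/4
  (97/9, 0) → P = 1358/3
  (7, 17) → P = 549

At the optimal vertex, 7x_1 + 4x_2 = 117 and 9x_1 + 2x_2 = 97.
Solving simultaneously gives x_1 = 7, x_2 = 17.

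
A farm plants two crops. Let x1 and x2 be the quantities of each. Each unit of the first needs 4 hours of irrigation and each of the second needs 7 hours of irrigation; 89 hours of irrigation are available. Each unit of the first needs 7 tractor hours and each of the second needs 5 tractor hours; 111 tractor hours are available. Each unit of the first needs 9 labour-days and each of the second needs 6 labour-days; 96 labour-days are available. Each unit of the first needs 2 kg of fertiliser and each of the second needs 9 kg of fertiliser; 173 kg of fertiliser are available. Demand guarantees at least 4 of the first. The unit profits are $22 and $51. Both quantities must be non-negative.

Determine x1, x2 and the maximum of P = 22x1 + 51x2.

x1 = 4, x2 = 10, maximum P = 598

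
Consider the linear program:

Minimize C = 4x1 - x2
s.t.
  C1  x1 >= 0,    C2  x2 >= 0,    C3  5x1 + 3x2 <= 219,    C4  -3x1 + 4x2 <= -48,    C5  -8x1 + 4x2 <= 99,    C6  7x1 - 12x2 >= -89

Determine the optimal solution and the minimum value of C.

x1 = 16, x2 = 0, minimum C = 64

Feasible corners and C = 4x1 - x2:
  (219/5, 0) → C = 876/5
  (16, 0) → C = 64
  (1020/29, 417/29) → C = 3663/29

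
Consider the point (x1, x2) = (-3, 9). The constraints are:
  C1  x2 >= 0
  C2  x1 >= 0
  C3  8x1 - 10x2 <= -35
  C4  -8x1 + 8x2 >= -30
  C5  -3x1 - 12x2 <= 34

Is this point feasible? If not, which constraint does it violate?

Constraint C2: x1 = -3, which is not ≥ 0. All other constraints are satisfied.

not feasible — violates C2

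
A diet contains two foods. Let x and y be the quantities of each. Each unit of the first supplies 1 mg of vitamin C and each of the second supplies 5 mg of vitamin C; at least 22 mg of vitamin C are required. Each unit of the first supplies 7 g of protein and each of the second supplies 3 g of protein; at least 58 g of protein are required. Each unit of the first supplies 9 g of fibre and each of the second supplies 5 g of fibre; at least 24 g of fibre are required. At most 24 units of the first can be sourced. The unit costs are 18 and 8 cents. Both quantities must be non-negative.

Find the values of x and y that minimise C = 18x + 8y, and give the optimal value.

x = 7, y = 3, minimum C = 150

Feasible corners and C = 18x + 8y:
  (0, 58/3) → C = 464/3
  (22, 0) → C = 396
  (24, 0) → C = 432
  (7, 3) → C = 150
The feasible region is unbounded (it extends along (0, 1)), but C strictly increases along every unbounded feasible direction, so there is no improving ray and the minimum is attained at a vertex.

The binding constraints are x + 5y = 22 and 7x + 3y = 58.
Solving simultaneously gives x = 7, y = 3.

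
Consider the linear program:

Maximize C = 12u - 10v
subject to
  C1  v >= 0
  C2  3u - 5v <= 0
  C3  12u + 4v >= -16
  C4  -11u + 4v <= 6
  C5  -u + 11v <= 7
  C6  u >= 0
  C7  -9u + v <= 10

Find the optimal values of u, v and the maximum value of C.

u = 5/4, v = 3/4, maximum C = 15/2

Corner points and C = 12u - 10v:
  (0, 0) → C = 0
  (5/4, 3/4) → C = 15/2
  (0, 7/11) → C = -70/11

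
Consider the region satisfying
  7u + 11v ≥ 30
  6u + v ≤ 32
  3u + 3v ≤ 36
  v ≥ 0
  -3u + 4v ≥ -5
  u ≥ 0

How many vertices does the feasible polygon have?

Of the 15 pairwise boundary intersections, those satisfying every inequality are:
  (175/61, 55/61)
  (0, 30/11)
  (4, 8)
  (133/27, 22/9)
  (0, 12)

5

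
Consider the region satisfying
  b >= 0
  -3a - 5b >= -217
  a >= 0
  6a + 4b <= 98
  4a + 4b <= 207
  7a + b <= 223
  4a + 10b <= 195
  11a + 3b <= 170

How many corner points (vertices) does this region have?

Intersecting each pair of boundary lines and keeping only the points that satisfy every inequality leaves:
  (0, 0)
  (170/11, 0)
  (0, 39/2)
  (50/11, 389/22)
  (193/13, 29/13)

5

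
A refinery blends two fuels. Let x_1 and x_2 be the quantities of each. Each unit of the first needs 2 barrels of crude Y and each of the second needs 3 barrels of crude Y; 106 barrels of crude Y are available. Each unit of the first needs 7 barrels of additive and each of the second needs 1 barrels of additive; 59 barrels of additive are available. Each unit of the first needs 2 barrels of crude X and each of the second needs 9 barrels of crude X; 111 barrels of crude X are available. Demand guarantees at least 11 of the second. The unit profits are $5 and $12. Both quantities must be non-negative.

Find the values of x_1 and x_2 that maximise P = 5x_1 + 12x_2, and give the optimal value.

x_1 = 6, x_2 = 11, maximum P = 162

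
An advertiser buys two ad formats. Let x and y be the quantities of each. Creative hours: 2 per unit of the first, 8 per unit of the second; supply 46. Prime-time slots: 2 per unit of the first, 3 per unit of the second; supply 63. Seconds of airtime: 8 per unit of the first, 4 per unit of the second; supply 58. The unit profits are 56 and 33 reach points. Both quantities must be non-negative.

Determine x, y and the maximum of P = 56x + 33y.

Feasible corners and P = 56x + 33y:
  (0, 0) → P = 0
  (0, 23/4) → P = 759/4
  (29/4, 0) → P = 406
  (5, 9/2) → P = 857/2

x = 5, y = 9/2, maximum P = 857/2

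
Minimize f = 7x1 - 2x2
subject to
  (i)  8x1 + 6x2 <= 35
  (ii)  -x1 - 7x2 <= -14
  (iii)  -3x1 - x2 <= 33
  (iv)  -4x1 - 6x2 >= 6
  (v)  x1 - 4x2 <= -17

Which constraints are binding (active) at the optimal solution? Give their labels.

(iii) and (iv)

Corner points and f = 7x1 - 2x2:
  (-49/4, 15/4) → f = -373/4
  (-63/11, 31/11) → f = -503/11
  (-96/7, 57/7) → f = -786/7

The minimum is at (-96/7, 57/7). Substituting into each constraint, equality holds for (iii) and (iv); the remaining constraints have slack.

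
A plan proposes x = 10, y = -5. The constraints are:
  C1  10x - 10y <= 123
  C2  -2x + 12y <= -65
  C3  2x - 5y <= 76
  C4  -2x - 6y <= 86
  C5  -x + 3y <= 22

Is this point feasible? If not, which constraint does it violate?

not feasible — violates C1

Constraint C1: 10x - 10y = 150, which is not ≤ 123. All other constraints are satisfied.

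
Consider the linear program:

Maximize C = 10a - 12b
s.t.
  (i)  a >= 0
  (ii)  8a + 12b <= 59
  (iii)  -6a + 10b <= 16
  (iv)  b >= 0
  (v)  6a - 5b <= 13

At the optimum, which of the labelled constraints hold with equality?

(iv) and (v)

Corner points and C = 10a - 12b:
  (0, 8/5) → C = -96/5
  (0, 0) → C = 0
  (199/76, 241/76) → C = -451/38
  (451/112, 125/56) → C = 755/56
  (13/6, 0) → C = 65/3

The maximum is at (13/6, 0). Substituting into each constraint, equality holds for (iv) and (v); the remaining constraints have slack.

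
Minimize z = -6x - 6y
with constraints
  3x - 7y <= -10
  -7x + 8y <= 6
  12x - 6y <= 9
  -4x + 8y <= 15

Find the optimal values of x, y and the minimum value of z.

Feasible corners and z = -6x - 6y:
  (38/25, 52/25) → z = -108/5
  (41/22, 49/22) → z = -270/11
  (2, 5/2) → z = -27

The binding constraints are -7x + 8y = 6 and 12x - 6y = 9.
Solving simultaneously gives x = 2, y = 5/2.

x = 2, y = 5/2, minimum z = -27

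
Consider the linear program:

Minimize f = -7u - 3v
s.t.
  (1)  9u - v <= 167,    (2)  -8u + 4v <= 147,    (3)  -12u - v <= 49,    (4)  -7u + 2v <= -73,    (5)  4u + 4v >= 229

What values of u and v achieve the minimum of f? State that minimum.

Vertices and f = -7u - 3v:
  (261/11, 512/11) → f = -3363/11
  (897/40, 1393/40) → f = -5229/20
  (125/6, 437/12) → f = -3061/12

The optimum lies where 9u - v = 167 and -7u + 2v = -73.
Solving simultaneously gives u = 261/11, v = 512/11.

u = 261/11, v = 512/11, minimum f = -3363/11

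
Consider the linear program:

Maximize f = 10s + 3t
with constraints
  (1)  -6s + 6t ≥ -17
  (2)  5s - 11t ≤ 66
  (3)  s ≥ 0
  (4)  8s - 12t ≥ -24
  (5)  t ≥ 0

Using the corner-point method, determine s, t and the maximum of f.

s = 29/2, t = 35/3, maximum f = 180

Corner points and f = 10s + 3t:
  (29/2, 35/3) → f = 180
  (17/6, 0) → f = 85/3
  (0, 2) → f = 6
  (0, 0) → f = 0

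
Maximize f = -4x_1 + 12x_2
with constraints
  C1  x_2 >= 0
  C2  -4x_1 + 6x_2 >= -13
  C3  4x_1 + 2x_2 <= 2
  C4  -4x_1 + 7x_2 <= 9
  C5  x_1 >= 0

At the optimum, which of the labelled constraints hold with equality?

C3 and C5

Corner points and f = -4x_1 + 12x_2:
  (1/2, 0) → f = -2
  (0, 0) → f = 0
  (0, 1) → f = 12

The maximum is at (0, 1). Substituting into each constraint, equality holds for C3 and C5; the remaining constraints have slack.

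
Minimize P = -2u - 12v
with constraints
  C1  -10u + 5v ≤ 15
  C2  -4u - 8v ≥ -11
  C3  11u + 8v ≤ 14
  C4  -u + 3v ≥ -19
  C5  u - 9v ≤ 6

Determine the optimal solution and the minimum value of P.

u = -13/20, v = 17/10, minimum P = -191/10

Corner points and P = -2u - 12v:
  (-13/20, 17/10) → P = -191/10
  (-33/17, -15/17) → P = 246/17
  (3/7, 65/56) → P = -207/14
  (174/107, -52/107) → P = 276/107

At the optimal vertex, -10u + 5v = 15 and -4u - 8v = -11.
Solving simultaneously gives u = -13/20, v = 17/10.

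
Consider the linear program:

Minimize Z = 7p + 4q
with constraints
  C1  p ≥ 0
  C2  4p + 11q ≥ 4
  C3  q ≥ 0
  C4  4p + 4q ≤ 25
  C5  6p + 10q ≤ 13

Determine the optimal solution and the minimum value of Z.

p = 0, q = 4/11, minimum Z = 16/11

Corner points and Z = 7p + 4q:
  (0, 4/11) → Z = 16/11
  (0, 13/10) → Z = 26/5
  (1, 0) → Z = 7
  (13/6, 0) → Z = 91/6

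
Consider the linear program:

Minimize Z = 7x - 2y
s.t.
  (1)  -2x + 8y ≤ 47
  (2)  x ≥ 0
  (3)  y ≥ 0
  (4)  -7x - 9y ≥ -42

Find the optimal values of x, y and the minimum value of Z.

x = 0, y = 14/3, minimum Z = -28/3

Extreme points and Z = 7x - 2y:
  (0, 0) → Z = 0
  (0, 14/3) → Z = -28/3
  (6, 0) → Z = 42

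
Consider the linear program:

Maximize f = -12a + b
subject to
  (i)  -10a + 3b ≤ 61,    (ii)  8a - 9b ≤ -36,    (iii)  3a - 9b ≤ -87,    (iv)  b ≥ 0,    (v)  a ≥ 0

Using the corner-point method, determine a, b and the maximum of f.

a = 0, b = 61/3, maximum f = 61/3

The feasible region is unbounded (it extends along (3, 10), (9, 8)), but f strictly decreases along every unbounded feasible direction, so there is no improving ray and the maximum is attained at a vertex.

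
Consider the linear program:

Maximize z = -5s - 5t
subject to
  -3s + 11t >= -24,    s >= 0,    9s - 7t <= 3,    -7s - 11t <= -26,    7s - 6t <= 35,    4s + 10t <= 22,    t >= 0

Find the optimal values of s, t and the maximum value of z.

s = 9/13, t = 25/13, maximum z = -170/13

Corner points and z = -5s - 5t:
  (215/148, 213/148) → z = -535/37
  (92/59, 93/59) → z = -925/59
  (9/13, 25/13) → z = -170/13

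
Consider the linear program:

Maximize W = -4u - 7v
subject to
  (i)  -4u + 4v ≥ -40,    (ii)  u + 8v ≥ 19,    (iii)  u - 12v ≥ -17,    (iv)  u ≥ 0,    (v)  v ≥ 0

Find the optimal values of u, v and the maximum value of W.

Feasible corners and W = -4u - 7v:
  (11, 1) → W = -51
  (137/11, 27/11) → W = -67
  (23/5, 9/5) → W = -31

At the optimal vertex, u + 8v = 19 and u - 12v = -17.
Solving simultaneously gives u = 23/5, v = 9/5.

u = 23/5, v = 9/5, maximum W = -31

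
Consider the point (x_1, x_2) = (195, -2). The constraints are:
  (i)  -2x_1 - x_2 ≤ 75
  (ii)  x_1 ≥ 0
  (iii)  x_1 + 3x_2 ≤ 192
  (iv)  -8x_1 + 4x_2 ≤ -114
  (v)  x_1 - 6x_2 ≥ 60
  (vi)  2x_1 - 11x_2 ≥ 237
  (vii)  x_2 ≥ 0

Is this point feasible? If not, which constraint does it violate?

not feasible — violates (vii)

Constraint (vii): x_2 = -2, which is not ≥ 0. All other constraints are satisfied.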